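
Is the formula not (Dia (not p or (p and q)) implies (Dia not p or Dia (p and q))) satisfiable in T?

No, unsatisfiable

1. not (Dia (not p or (p and q)) implies (Dia not p or Dia (p and q))), w0
2. Dia (not p or (p and q)), w0
3. not (Dia not p or Dia (p and q)), w0
4. not Dia not p, w0
5. not Dia (p and q), w0
6. p, w0
7. not (p and q), w0
8. not q, w0
9. not p or (p and q), w1
10. p, w1
11. not (p and q), w1
12. p and q, w1
13. q, w1
14. not q, w1
Accessibility: w0Rw0, w0Rw1, w1Rw1
Branch closes: q and not q both at w1.
All branches of the tableau close; one closing branch shown above.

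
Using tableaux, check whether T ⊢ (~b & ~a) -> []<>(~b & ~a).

Tableau for the negation ~((~b & ~a) -> []<>(~b & ~a)):
1. ~((~b & ~a) -> []<>(~b & ~a)), u
2. ~b & ~a, u   [~->-rule on 1]
3. ~[]<>(~b & ~a), u   [~->-rule on 1]
4. ~b, u   [&-rule on 2]
5. ~a, u   [&-rule on 2]
6. ~<>(~b & ~a), v   [~[]-rule on 3: fresh world v, uRv]
7. ~(~b & ~a), v   [~<>-rule on 6 via vRv]
8. a, v   [~&-rule on 7 (branches; this branch)]
Accessibility: uRu, uRv, vRv
The negation has an open branch (countermodel exists).

Invalid (countermodel exists)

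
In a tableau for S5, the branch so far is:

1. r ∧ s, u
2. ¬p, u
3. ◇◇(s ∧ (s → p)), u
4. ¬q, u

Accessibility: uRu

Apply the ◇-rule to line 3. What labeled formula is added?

a fresh world v with uRv, and ◇(s ∧ (s → p)) at v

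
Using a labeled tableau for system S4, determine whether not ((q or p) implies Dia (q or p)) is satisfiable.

1. not ((q or p) implies Dia (q or p)), w0
2. q or p, w0   [neg-implies-rule on 1]
3. not Dia (q or p), w0   [neg-implies-rule on 1]
4. not (q or p), w0   [neg-Dia-rule on 3 via w0Rw0]
5. not q, w0   [neg-or-rule on 4]
6. not p, w0   [neg-or-rule on 4]
7. p, w0   [or-rule on 2 (branches; this branch)]
Accessibility: w0Rw0
Branch closes: p and not p both at w0.
(One branch shown.) All branches close.

Unsatisfiable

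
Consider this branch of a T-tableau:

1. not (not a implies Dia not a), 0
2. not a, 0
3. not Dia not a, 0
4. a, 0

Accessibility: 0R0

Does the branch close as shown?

Closed

Both a and not a appear at 0.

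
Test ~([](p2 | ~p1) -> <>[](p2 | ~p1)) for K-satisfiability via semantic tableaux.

1. ~([](p2 | ~p1) -> <>[](p2 | ~p1)), w0
2. [](p2 | ~p1), w0
3. ~<>[](p2 | ~p1), w0

Yes, satisfiable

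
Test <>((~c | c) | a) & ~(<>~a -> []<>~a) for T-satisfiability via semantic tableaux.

1. <>((~c | c) | a) & ~(<>~a -> []<>~a), 0
2. <>((~c | c) | a), 0   [&-rule on 1]
3. ~(<>~a -> []<>~a), 0   [&-rule on 1]
4. <>~a, 0   [~->-rule on 3]
5. ~[]<>~a, 0   [~->-rule on 3]
6. (~c | c) | a, 1   [<>-rule on 2: fresh world 1, 0R1]
7. a, 1   [|-rule on 6 (branches; this branch)]
8. ~a, 2   [<>-rule on 4: fresh world 2, 0R2]
9. ~<>~a, 3   [~[]-rule on 5: fresh world 3, 0R3]
10. a, 3   [~<>-rule on 9 via 3R3]
Accessibility: 0R0, 0R1, 0R2, 0R3, 1R1, 2R2, 3R3

Satisfiable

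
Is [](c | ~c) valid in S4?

Valid in S4

Tableau for the negation ~[](c | ~c):
1. ~[](c | ~c), w0
2. ~(c | ~c), w1
3. ~c, w1
4. c, w1
Accessibility: w0Rw0, w0Rw1, w1Rw1
Branch closes: c and ~c both at w1.
Every branch of the negation's tableau closes; the branch above is one of them.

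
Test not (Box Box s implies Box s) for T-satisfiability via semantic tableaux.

1. not (Box Box s implies Box s), u
2. Box Box s, u   [neg-implies-rule on 1]
3. not Box s, u   [neg-implies-rule on 1]
4. Box s, u   [Box-rule on 2 via uRu]
5. s, u   [Box-rule on 4 via uRu]
6. not s, v   [neg-Box-rule on 3: fresh world v, uRv]
7. Box s, v   [Box-rule on 2 via uRv]
8. s, v   [Box-rule on 4 via uRv]
Accessibility: uRu, uRv, vRv
Branch closes: s and not s both at v.
Every branch closes; the branch above is one of them.

Unsatisfiable (every branch closes)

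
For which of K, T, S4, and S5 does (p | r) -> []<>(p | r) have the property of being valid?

S5-tableau for the negation ~((p | r) -> []<>(p | r)):
1. ~((p | r) -> []<>(p | r)), w0
2. p | r, w0
3. ~[]<>(p | r), w0
4. r, w0
5. ~<>(p | r), w1
6. ~(p | r), w0
7. ~p, w0
8. ~r, w0
Accessibility: w0Rw0, w0Rw1, w1Rw0, w1Rw1
Branch closes: r and ~r both at w0.
Every branch closes (one shown): valid in S5.
S4-tableau for the negation ~((p | r) -> []<>(p | r)):
1. ~((p | r) -> []<>(p | r)), w0
2. p | r, w0
3. ~[]<>(p | r), w0
4. r, w0
5. ~<>(p | r), w1
6. ~(p | r), w1
7. ~p, w1
8. ~r, w1
Accessibility: w0Rw0, w0Rw1, w1Rw1
Complete open branch: countermodel on an S4-frame, so not valid in S4, nor in K, T (the same frame is also a K-frame and a T-frame).

S5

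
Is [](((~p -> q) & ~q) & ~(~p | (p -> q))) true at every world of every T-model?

Invalid (countermodel exists)

Tableau for the negation ~[](((~p -> q) & ~q) & ~(~p | (p -> q))):
1. ~[](((~p -> q) & ~q) & ~(~p | (p -> q))), u
2. ~(((~p -> q) & ~q) & ~(~p | (p -> q))), v   [~[]-rule on 1: fresh world v, uRv]
3. ~p | (p -> q), v   [~&-rule on 2 (branches; this branch)]
4. p -> q, v   [|-rule on 3 (branches; this branch)]
5. q, v   [->-rule on 4 (branches; this branch)]
Accessibility: uRu, uRv, vRv
The negation has an open branch (countermodel exists).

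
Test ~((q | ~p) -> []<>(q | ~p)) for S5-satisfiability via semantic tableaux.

1. ~((q | ~p) -> []<>(q | ~p)), u
2. q | ~p, u
3. ~[]<>(q | ~p), u
4. ~p, u
5. ~<>(q | ~p), v
6. ~(q | ~p), u
7. ~q, u
8. p, u
Accessibility: uRu, uRv, vRu, vRv
Branch closes: p and ~p both at u.
Every branch closes; the branch above is one of them.

No, unsatisfiable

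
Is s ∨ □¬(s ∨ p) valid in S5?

Tableau for the negation ¬(s ∨ □¬(s ∨ p)):
1. ¬(s ∨ □¬(s ∨ p)), u
2. ¬s, u   [¬∨-rule on 1]
3. ¬□¬(s ∨ p), u   [¬∨-rule on 1]
4. s ∨ p, v   [¬□-rule on 3: fresh world v, uRv]
5. p, v   [∨-rule on 4 (branches; this branch)]
Accessibility: uRu, uRv, vRu, vRv
The negation has an open branch (countermodel exists).

No, not valid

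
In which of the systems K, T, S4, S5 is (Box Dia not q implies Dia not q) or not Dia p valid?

T-tableau for the negation not ((Box Dia not q implies Dia not q) or not Dia p):
1. not ((Box Dia not q implies Dia not q) or not Dia p), 0
2. not (Box Dia not q implies Dia not q), 0
3. Dia p, 0
4. Box Dia not q, 0
5. not Dia not q, 0
6. Dia not q, 0
7. q, 0
8. p, 1
9. Dia not q, 1
10. q, 1
11. not q, 2
12. Dia not q, 2
13. q, 2
Accessibility: 0R0, 0R1, 0R2, 1R1, 2R2
Branch closes: q and not q both at 2.
Every branch closes (one shown): valid in T, hence also in S4, S5 (every theorem of T is a theorem of S4 and S5).
K-tableau for the negation not ((Box Dia not q implies Dia not q) or not Dia p):
1. not ((Box Dia not q implies Dia not q) or not Dia p), 0
2. not (Box Dia not q implies Dia not q), 0
3. Dia p, 0
4. Box Dia not q, 0
5. not Dia not q, 0
6. p, 1
7. Dia not q, 1
8. q, 1
9. not q, 2
Accessibility: 0R1, 1R2
Complete open branch: countermodel on a K-frame, so not valid in K.

T, S4, S5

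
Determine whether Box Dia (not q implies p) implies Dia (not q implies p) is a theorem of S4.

Valid

Tableau for the negation not (Box Dia (not q implies p) implies Dia (not q implies p)):
1. not (Box Dia (not q implies p) implies Dia (not q implies p)), w0
2. Box Dia (not q implies p), w0
3. not Dia (not q implies p), w0
4. Dia (not q implies p), w0
5. not (not q implies p), w0
6. not q, w0
7. not p, w0
8. not q implies p, w1
9. Dia (not q implies p), w1
10. not (not q implies p), w1
11. not q, w1
12. not p, w1
13. p, w1
Accessibility: w0Rw0, w0Rw1, w1Rw1
Branch closes: p and not p both at w1.
All branches of the negation close; one closing branch shown above.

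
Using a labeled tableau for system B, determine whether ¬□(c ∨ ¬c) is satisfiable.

1. ¬□(c ∨ ¬c), w0
2. ¬(c ∨ ¬c), w1
3. ¬c, w1
4. c, w1
Accessibility: w0Rw0, w0Rw1, w1Rw0, w1Rw1
Branch closes: c and ¬c both at w1.
(One branch shown.) All branches close.

No, unsatisfiable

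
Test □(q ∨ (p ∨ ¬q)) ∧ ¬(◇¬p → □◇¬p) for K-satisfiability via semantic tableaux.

Satisfiable

1. □(q ∨ (p ∨ ¬q)) ∧ ¬(◇¬p → □◇¬p), u
2. □(q ∨ (p ∨ ¬q)), u   [∧-rule on 1]
3. ¬(◇¬p → □◇¬p), u   [∧-rule on 1]
4. ◇¬p, u   [¬→-rule on 3]
5. ¬□◇¬p, u   [¬→-rule on 3]
6. ¬p, v   [◇-rule on 4: fresh world v, uRv]
7. q ∨ (p ∨ ¬q), v   [□-rule on 2 via uRv]
8. p ∨ ¬q, v   [∨-rule on 7 (branches; this branch)]
9. ¬q, v   [∨-rule on 8 (branches; this branch)]
10. ¬◇¬p, w   [¬□-rule on 5: fresh world w, uRw]
11. q ∨ (p ∨ ¬q), w   [□-rule on 2 via uRw]
12. p ∨ ¬q, w   [∨-rule on 11 (branches; this branch)]
13. ¬q, w   [∨-rule on 12 (branches; this branch)]
Accessibility: uRv, uRw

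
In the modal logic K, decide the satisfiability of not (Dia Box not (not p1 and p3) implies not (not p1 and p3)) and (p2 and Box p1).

1. not (Dia Box not (not p1 and p3) implies not (not p1 and p3)) and (p2 and Box p1), 0
2. not (Dia Box not (not p1 and p3) implies not (not p1 and p3)), 0
3. p2 and Box p1, 0
4. Dia Box not (not p1 and p3), 0
5. not p1 and p3, 0
6. p2, 0
7. Box p1, 0
8. not p1, 0
9. p3, 0
10. Box not (not p1 and p3), 1
11. p1, 1
Accessibility: 0R1

Satisfiable (open branch found)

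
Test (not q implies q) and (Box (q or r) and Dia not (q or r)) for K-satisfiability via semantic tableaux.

1. (not q implies q) and (Box (q or r) and Dia not (q or r)), 0
2. not q implies q, 0
3. Box (q or r) and Dia not (q or r), 0
4. Box (q or r), 0
5. Dia not (q or r), 0
6. q, 0
7. not (q or r), 1
8. not q, 1
9. not r, 1
10. q or r, 1
11. r, 1
Accessibility: 0R1
Branch closes: r and not r both at 1.
(One branch shown.) All branches close.

Unsatisfiable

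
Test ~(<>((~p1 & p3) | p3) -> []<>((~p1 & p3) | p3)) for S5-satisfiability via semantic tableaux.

1. ~(<>((~p1 & p3) | p3) -> []<>((~p1 & p3) | p3)), u
2. <>((~p1 & p3) | p3), u   [~->-rule on 1]
3. ~[]<>((~p1 & p3) | p3), u   [~->-rule on 1]
4. (~p1 & p3) | p3, v   [<>-rule on 2: fresh world v, uRv]
5. ~p1 & p3, v   [|-rule on 4 (branches; this branch)]
6. ~p1, v   [&-rule on 5]
7. p3, v   [&-rule on 5]
8. ~<>((~p1 & p3) | p3), w   [~[]-rule on 3: fresh world w, uRw]
9. ~((~p1 & p3) | p3), u   [~<>-rule on 8 via wRu]
10. ~(~p1 & p3), u   [~|-rule on 9]
11. ~p3, u   [~|-rule on 9]
12. ~((~p1 & p3) | p3), v   [~<>-rule on 8 via wRv]
13. ~(~p1 & p3), v   [~|-rule on 12]
14. ~p3, v   [~|-rule on 12]
Accessibility: uRu, uRv, uRw, vRu, vRv, vRw, wRu, wRv, wRw
Branch closes: p3 and ~p3 both at v.
Every branch closes; the branch above is one of them.

No, unsatisfiable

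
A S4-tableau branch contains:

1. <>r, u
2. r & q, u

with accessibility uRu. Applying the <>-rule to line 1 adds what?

a fresh world v with uRv, and r at v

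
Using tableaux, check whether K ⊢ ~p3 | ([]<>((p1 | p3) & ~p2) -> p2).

Tableau for the negation ~(~p3 | ([]<>((p1 | p3) & ~p2) -> p2)):
1. ~(~p3 | ([]<>((p1 | p3) & ~p2) -> p2)), w0
2. p3, w0
3. ~([]<>((p1 | p3) & ~p2) -> p2), w0
4. []<>((p1 | p3) & ~p2), w0
5. ~p2, w0
The negation has an open branch (countermodel exists).

Not valid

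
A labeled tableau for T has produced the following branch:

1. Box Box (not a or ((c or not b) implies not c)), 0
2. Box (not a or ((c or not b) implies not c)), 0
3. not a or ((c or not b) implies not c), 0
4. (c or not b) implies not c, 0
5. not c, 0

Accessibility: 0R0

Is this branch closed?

No, open

There is no literal clash: for every atom and world, at most one sign appears.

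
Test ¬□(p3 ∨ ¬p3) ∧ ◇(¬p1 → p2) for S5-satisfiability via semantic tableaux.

Unsatisfiable

1. ¬□(p3 ∨ ¬p3) ∧ ◇(¬p1 → p2), u
2. ¬□(p3 ∨ ¬p3), u
3. ◇(¬p1 → p2), u
4. ¬(p3 ∨ ¬p3), v
5. ¬p3, v
6. p3, v
Accessibility: uRu, uRv, vRu, vRv
Branch closes: p3 and ¬p3 both at v.
Every branch closes; the branch above is one of them.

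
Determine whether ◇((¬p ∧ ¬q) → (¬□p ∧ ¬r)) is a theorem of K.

Invalid (countermodel exists)

Tableau for the negation ¬◇((¬p ∧ ¬q) → (¬□p ∧ ¬r)):
1. ¬◇((¬p ∧ ¬q) → (¬□p ∧ ¬r)), 0
The negation has an open branch (countermodel exists).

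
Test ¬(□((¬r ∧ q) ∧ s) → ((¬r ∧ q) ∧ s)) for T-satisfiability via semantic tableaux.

1. ¬(□((¬r ∧ q) ∧ s) → ((¬r ∧ q) ∧ s)), u
2. □((¬r ∧ q) ∧ s), u
3. ¬((¬r ∧ q) ∧ s), u
4. (¬r ∧ q) ∧ s, u
5. ¬r ∧ q, u
6. s, u
7. ¬r, u
8. q, u
9. ¬(¬r ∧ q), u
10. ¬q, u
Accessibility: uRu
Branch closes: q and ¬q both at u.
(One branch shown.) All branches close.

No, unsatisfiable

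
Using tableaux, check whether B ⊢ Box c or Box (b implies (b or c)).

Tableau for the negation not (Box c or Box (b implies (b or c))):
1. not (Box c or Box (b implies (b or c))), u
2. not Box c, u
3. not Box (b implies (b or c)), u
4. not c, v
5. not (b implies (b or c)), w
6. b, w
7. not (b or c), w
8. not b, w
9. not c, w
Accessibility: uRu, uRv, uRw, vRu, vRv, wRu, wRw
Branch closes: b and not b both at w.
Every branch of the negation's tableau closes; the branch above is one of them.

Valid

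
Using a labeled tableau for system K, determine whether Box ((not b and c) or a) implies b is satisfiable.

1. Box ((not b and c) or a) implies b, u
2. b, u   [implies-rule on 1 (branches; this branch)]

Satisfiable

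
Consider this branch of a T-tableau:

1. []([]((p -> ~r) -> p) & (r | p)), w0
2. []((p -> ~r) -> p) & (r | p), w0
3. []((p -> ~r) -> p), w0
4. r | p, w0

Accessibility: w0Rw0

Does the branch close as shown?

No atom appears with both signs at the same world.

Not closed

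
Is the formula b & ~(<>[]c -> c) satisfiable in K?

1. b & ~(<>[]c -> c), u
2. b, u
3. ~(<>[]c -> c), u
4. <>[]c, u
5. ~c, u
6. []c, v
Accessibility: uRv

Satisfiable (open branch found)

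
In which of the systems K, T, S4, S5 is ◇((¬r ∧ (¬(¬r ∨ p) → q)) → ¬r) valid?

T-tableau for the negation ¬◇((¬r ∧ (¬(¬r ∨ p) → q)) → ¬r):
1. ¬◇((¬r ∧ (¬(¬r ∨ p) → q)) → ¬r), 0
2. ¬((¬r ∧ (¬(¬r ∨ p) → q)) → ¬r), 0
3. ¬r ∧ (¬(¬r ∨ p) → q), 0
4. r, 0
5. ¬r, 0
6. ¬(¬r ∨ p) → q, 0
Accessibility: 0R0
Branch closes: r and ¬r both at 0.
Every branch closes (one shown): valid in T, hence also in S4, S5 (every theorem of T is a theorem of S4 and S5).
K-tableau for the negation ¬◇((¬r ∧ (¬(¬r ∨ p) → q)) → ¬r):
1. ¬◇((¬r ∧ (¬(¬r ∨ p) → q)) → ¬r), 0
Complete open branch: countermodel on a K-frame, so not valid in K.

T, S4, S5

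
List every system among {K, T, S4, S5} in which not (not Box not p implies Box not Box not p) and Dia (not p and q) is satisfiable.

S4-tableau for the formula:
1. not (not Box not p implies Box not Box not p) and Dia (not p and q), 0
2. not (not Box not p implies Box not Box not p), 0
3. Dia (not p and q), 0
4. not Box not p, 0
5. not Box not Box not p, 0
6. not p and q, 1
7. not p, 1
8. q, 1
9. p, 2
10. Box not p, 3
11. not p, 3
Accessibility: 0R0, 0R1, 0R2, 0R3, 1R1, 2R2, 3R3
Complete open branch: satisfiable in S4, hence also in K, T (this S4-model is also a K-model and a T-model).
S5-tableau for the formula:
1. not (not Box not p implies Box not Box not p) and Dia (not p and q), 0
2. not (not Box not p implies Box not Box not p), 0
3. Dia (not p and q), 0
4. not Box not p, 0
5. not Box not Box not p, 0
6. not p and q, 1
7. not p, 1
8. q, 1
9. p, 2
10. Box not p, 3
11. not p, 0
12. not p, 2
Accessibility: 0R0, 0R1, 0R2, 0R3, 1R0, 1R1, 1R2, 1R3, 2R0, 2R1, 2R2, 2R3, 3R0, 3R1, 3R2, 3R3
Branch closes: p and not p both at 2.
Every branch closes (one shown): unsatisfiable in S5.

K, T, S4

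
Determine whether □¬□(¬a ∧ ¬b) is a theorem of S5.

Invalid (countermodel exists)

Tableau for the negation ¬□¬□(¬a ∧ ¬b):
1. ¬□¬□(¬a ∧ ¬b), w0
2. □(¬a ∧ ¬b), w1
3. ¬a ∧ ¬b, w0
4. ¬a, w0
5. ¬b, w0
6. ¬a ∧ ¬b, w1
7. ¬a, w1
8. ¬b, w1
Accessibility: w0Rw0, w0Rw1, w1Rw0, w1Rw1
The negation has an open branch (countermodel exists).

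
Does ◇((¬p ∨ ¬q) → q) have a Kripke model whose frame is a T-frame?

1. ◇((¬p ∨ ¬q) → q), w0
2. (¬p ∨ ¬q) → q, w1   [◇-rule on 1: fresh world w1, w0Rw1]
3. q, w1   [→-rule on 2 (branches; this branch)]
Accessibility: w0Rw0, w0Rw1, w1Rw1

Yes, satisfiable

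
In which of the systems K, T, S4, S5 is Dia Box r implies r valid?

S5-tableau for the negation not (Dia Box r implies r):
1. not (Dia Box r implies r), u
2. Dia Box r, u
3. not r, u
4. Box r, v
5. r, u
Accessibility: uRu, uRv, vRu, vRv
Branch closes: r and not r both at u.
Every branch closes (one shown): valid in S5.
S4-tableau for the negation not (Dia Box r implies r):
1. not (Dia Box r implies r), u
2. Dia Box r, u
3. not r, u
4. Box r, v
5. r, v
Accessibility: uRu, uRv, vRv
Complete open branch: countermodel on an S4-frame, so not valid in S4, nor in K, T (the same frame is also a K-frame and a T-frame).

S5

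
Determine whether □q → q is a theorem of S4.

Tableau for the negation ¬(□q → q):
1. ¬(□q → q), 0
2. □q, 0
3. ¬q, 0
4. q, 0
Accessibility: 0R0
Branch closes: q and ¬q both at 0.
Every branch of the negation's tableau closes; the branch above is one of them.

Valid in S4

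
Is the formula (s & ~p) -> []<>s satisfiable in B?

1. (s & ~p) -> []<>s, w0
2. []<>s, w0   [->-rule on 1 (branches; this branch)]
3. <>s, w0   [[]-rule on 2 via w0Rw0]
4. s, w1   [<>-rule on 3: fresh world w1, w0Rw1]
5. <>s, w1   [[]-rule on 2 via w0Rw1]
6. s, w2   [<>-rule on 5: fresh world w2, w1Rw2]
Accessibility: w0Rw0, w0Rw1, w1Rw0, w1Rw1, w1Rw2, w2Rw1, w2Rw2

Satisfiable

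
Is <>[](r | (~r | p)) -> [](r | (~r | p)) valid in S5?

Tableau for the negation ~(<>[](r | (~r | p)) -> [](r | (~r | p))):
1. ~(<>[](r | (~r | p)) -> [](r | (~r | p))), 0
2. <>[](r | (~r | p)), 0
3. ~[](r | (~r | p)), 0
4. [](r | (~r | p)), 1
5. r | (~r | p), 0
6. r | (~r | p), 1
7. ~r | p, 0
8. ~r | p, 1
9. p, 0
10. p, 1
11. ~(r | (~r | p)), 2
12. ~r, 2
13. ~(~r | p), 2
14. r, 2
15. ~p, 2
Accessibility: 0R0, 0R1, 0R2, 1R0, 1R1, 1R2, 2R0, 2R1, 2R2
Branch closes: r and ~r both at 2.
Every branch of the negation's tableau closes; the branch above is one of them.

Yes, valid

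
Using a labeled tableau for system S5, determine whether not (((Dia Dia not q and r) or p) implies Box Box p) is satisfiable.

Yes, satisfiable

1. not (((Dia Dia not q and r) or p) implies Box Box p), 0
2. (Dia Dia not q and r) or p, 0   [neg-implies-rule on 1]
3. not Box Box p, 0   [neg-implies-rule on 1]
4. p, 0   [or-rule on 2 (branches; this branch)]
5. not Box p, 1   [neg-Box-rule on 3: fresh world 1, 0R1]
6. not p, 2   [neg-Box-rule on 5: fresh world 2, 1R2]
Accessibility: 0R0, 0R1, 0R2, 1R0, 1R1, 1R2, 2R0, 2R1, 2R2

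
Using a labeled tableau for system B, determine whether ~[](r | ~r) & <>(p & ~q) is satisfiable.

Unsatisfiable (every branch closes)

1. ~[](r | ~r) & <>(p & ~q), w0
2. ~[](r | ~r), w0
3. <>(p & ~q), w0
4. ~(r | ~r), w1
5. ~r, w1
6. r, w1
Accessibility: w0Rw0, w0Rw1, w1Rw0, w1Rw1
Branch closes: r and ~r both at w1.
(One branch shown.) All branches close.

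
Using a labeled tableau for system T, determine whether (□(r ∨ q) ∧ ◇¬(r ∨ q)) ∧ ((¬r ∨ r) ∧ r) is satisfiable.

No, unsatisfiable

1. (□(r ∨ q) ∧ ◇¬(r ∨ q)) ∧ ((¬r ∨ r) ∧ r), w0
2. □(r ∨ q) ∧ ◇¬(r ∨ q), w0
3. (¬r ∨ r) ∧ r, w0
4. □(r ∨ q), w0
5. ◇¬(r ∨ q), w0
6. ¬r ∨ r, w0
7. r, w0
8. r ∨ q, w0
9. q, w0
10. ¬(r ∨ q), w1
11. ¬r, w1
12. ¬q, w1
13. r ∨ q, w1
14. q, w1
Accessibility: w0Rw0, w0Rw1, w1Rw1
Branch closes: q and ¬q both at w1.
(One branch shown.) All branches close.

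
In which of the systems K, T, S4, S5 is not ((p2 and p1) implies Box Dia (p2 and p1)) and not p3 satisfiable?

S5-tableau for the formula:
1. not ((p2 and p1) implies Box Dia (p2 and p1)) and not p3, 0
2. not ((p2 and p1) implies Box Dia (p2 and p1)), 0   [and-rule on 1]
3. not p3, 0   [and-rule on 1]
4. p2 and p1, 0   [neg-implies-rule on 2]
5. not Box Dia (p2 and p1), 0   [neg-implies-rule on 2]
6. p2, 0   [and-rule on 4]
7. p1, 0   [and-rule on 4]
8. not Dia (p2 and p1), 1   [neg-Box-rule on 5: fresh world 1, 0R1]
9. not (p2 and p1), 0   [neg-Dia-rule on 8 via 1R0]
10. not (p2 and p1), 1   [neg-Dia-rule on 8 via 1R1]
11. not p1, 0   [neg-and-rule on 9 (branches; this branch)]
Accessibility: 0R0, 0R1, 1R0, 1R1
Branch closes: p1 and not p1 both at 0.
Every branch closes (one shown): unsatisfiable in S5.
S4-tableau for the formula:
1. not ((p2 and p1) implies Box Dia (p2 and p1)) and not p3, 0
2. not ((p2 and p1) implies Box Dia (p2 and p1)), 0   [and-rule on 1]
3. not p3, 0   [and-rule on 1]
4. p2 and p1, 0   [neg-implies-rule on 2]
5. not Box Dia (p2 and p1), 0   [neg-implies-rule on 2]
6. p2, 0   [and-rule on 4]
7. p1, 0   [and-rule on 4]
8. not Dia (p2 and p1), 1   [neg-Box-rule on 5: fresh world 1, 0R1]
9. not (p2 and p1), 1   [neg-Dia-rule on 8 via 1R1]
10. not p1, 1   [neg-and-rule on 9 (branches; this branch)]
Accessibility: 0R0, 0R1, 1R1
Complete open branch: satisfiable in S4, hence also in K, T (this S4-model is also a K-model and a T-model).

K, T, S4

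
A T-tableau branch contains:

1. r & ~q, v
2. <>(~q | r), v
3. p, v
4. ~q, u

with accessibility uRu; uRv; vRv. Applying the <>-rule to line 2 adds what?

a fresh world w with vRw, and ~q | r at w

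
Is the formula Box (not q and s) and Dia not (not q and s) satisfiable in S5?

Unsatisfiable

1. Box (not q and s) and Dia not (not q and s), u
2. Box (not q and s), u
3. Dia not (not q and s), u
4. not q and s, u
5. not q, u
6. s, u
7. not (not q and s), v
8. not q and s, v
9. not q, v
10. s, v
11. not s, v
Accessibility: uRu, uRv, vRu, vRv
Branch closes: s and not s both at v.
(One branch shown.) All branches close.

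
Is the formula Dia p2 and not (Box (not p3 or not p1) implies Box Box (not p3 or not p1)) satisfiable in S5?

1. Dia p2 and not (Box (not p3 or not p1) implies Box Box (not p3 or not p1)), w0
2. Dia p2, w0
3. not (Box (not p3 or not p1) implies Box Box (not p3 or not p1)), w0
4. Box (not p3 or not p1), w0
5. not Box Box (not p3 or not p1), w0
6. not p3 or not p1, w0
7. not p1, w0
8. p2, w1
9. not p3 or not p1, w1
10. not p1, w1
11. not Box (not p3 or not p1), w2
12. not p3 or not p1, w2
13. not p1, w2
14. not (not p3 or not p1), w3
15. p3, w3
16. p1, w3
17. not p3 or not p1, w3
18. not p1, w3
Accessibility: w0Rw0, w0Rw1, w0Rw2, w0Rw3, w1Rw0, w1Rw1, w1Rw2, w1Rw3, w2Rw0, w2Rw1, w2Rw2, w2Rw3, w3Rw0, w3Rw1, w3Rw2, w3Rw3
Branch closes: p1 and not p1 both at w3.
(One branch shown.) All branches close.

Unsatisfiable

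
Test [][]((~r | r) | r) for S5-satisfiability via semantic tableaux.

Satisfiable

1. [][]((~r | r) | r), u
2. []((~r | r) | r), u
3. (~r | r) | r, u
4. r, u
Accessibility: uRu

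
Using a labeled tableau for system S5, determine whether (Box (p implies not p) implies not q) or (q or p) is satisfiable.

Yes, satisfiable

1. (Box (p implies not p) implies not q) or (q or p), u
2. q or p, u   [or-rule on 1 (branches; this branch)]
3. p, u   [or-rule on 2 (branches; this branch)]
Accessibility: uRu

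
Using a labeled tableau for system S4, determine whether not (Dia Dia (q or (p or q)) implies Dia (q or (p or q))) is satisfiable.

1. not (Dia Dia (q or (p or q)) implies Dia (q or (p or q))), 0
2. Dia Dia (q or (p or q)), 0
3. not Dia (q or (p or q)), 0
4. not (q or (p or q)), 0
5. not q, 0
6. not (p or q), 0
7. not p, 0
8. Dia (q or (p or q)), 1
9. not (q or (p or q)), 1
10. not q, 1
11. not (p or q), 1
12. not p, 1
13. q or (p or q), 2
14. not (q or (p or q)), 2
15. not q, 2
16. not (p or q), 2
17. not p, 2
18. p or q, 2
19. q, 2
Accessibility: 0R0, 0R1, 0R2, 1R1, 1R2, 2R2
Branch closes: q and not q both at 2.
(One branch shown.) All branches close.

Unsatisfiable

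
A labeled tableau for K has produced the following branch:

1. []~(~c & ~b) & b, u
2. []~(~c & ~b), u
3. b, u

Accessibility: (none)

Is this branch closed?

Open

No world carries both an atom and its negation.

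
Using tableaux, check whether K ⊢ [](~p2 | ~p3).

Tableau for the negation ~[](~p2 | ~p3):
1. ~[](~p2 | ~p3), w0
2. ~(~p2 | ~p3), w1
3. p2, w1
4. p3, w1
Accessibility: w0Rw1
The negation has an open branch (countermodel exists).

Not valid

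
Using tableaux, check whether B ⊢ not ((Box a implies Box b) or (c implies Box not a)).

Tableau for the negation (Box a implies Box b) or (c implies Box not a):
1. (Box a implies Box b) or (c implies Box not a), 0
2. c implies Box not a, 0
3. Box not a, 0
4. not a, 0
Accessibility: 0R0
The negation has an open branch (countermodel exists).

Invalid (countermodel exists)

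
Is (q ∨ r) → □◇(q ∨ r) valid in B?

Tableau for the negation ¬((q ∨ r) → □◇(q ∨ r)):
1. ¬((q ∨ r) → □◇(q ∨ r)), w0
2. q ∨ r, w0   [¬→-rule on 1]
3. ¬□◇(q ∨ r), w0   [¬→-rule on 1]
4. r, w0   [∨-rule on 2 (branches; this branch)]
5. ¬◇(q ∨ r), w1   [¬□-rule on 3: fresh world w1, w0Rw1]
6. ¬(q ∨ r), w0   [¬◇-rule on 5 via w1Rw0]
7. ¬q, w0   [¬∨-rule on 6]
8. ¬r, w0   [¬∨-rule on 6]
Accessibility: w0Rw0, w0Rw1, w1Rw0, w1Rw1
Branch closes: r and ¬r both at w0.
Every branch of the negation's tableau closes; the branch above is one of them.

Yes, valid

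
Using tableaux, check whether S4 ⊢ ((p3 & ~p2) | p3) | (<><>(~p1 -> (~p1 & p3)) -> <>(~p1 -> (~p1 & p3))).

Tableau for the negation ~(((p3 & ~p2) | p3) | (<><>(~p1 -> (~p1 & p3)) -> <>(~p1 -> (~p1 & p3)))):
1. ~(((p3 & ~p2) | p3) | (<><>(~p1 -> (~p1 & p3)) -> <>(~p1 -> (~p1 & p3)))), 0
2. ~((p3 & ~p2) | p3), 0   [~|-rule on 1]
3. ~(<><>(~p1 -> (~p1 & p3)) -> <>(~p1 -> (~p1 & p3))), 0   [~|-rule on 1]
4. ~(p3 & ~p2), 0   [~|-rule on 2]
5. ~p3, 0   [~|-rule on 2]
6. <><>(~p1 -> (~p1 & p3)), 0   [~->-rule on 3]
7. ~<>(~p1 -> (~p1 & p3)), 0   [~->-rule on 3]
8. ~(~p1 -> (~p1 & p3)), 0   [~<>-rule on 7 via 0R0]
9. ~p1, 0   [~->-rule on 8]
10. ~(~p1 & p3), 0   [~->-rule on 8]
11. p2, 0   [~&-rule on 4 (branches; this branch)]
12. <>(~p1 -> (~p1 & p3)), 1   [<>-rule on 6: fresh world 1, 0R1]
13. ~(~p1 -> (~p1 & p3)), 1   [~<>-rule on 7 via 0R1]
14. ~p1, 1   [~->-rule on 13]
15. ~(~p1 & p3), 1   [~->-rule on 13]
16. ~p3, 1   [~&-rule on 15 (branches; this branch)]
17. ~p1 -> (~p1 & p3), 2   [<>-rule on 12: fresh world 2, 1R2]
18. ~(~p1 -> (~p1 & p3)), 2   [~<>-rule on 7 via 0R2]
19. ~p1, 2   [~->-rule on 18]
20. ~(~p1 & p3), 2   [~->-rule on 18]
21. ~p1 & p3, 2   [->-rule on 17 (branches; this branch)]
22. p3, 2   [&-rule on 21]
23. ~p3, 2   [~&-rule on 20 (branches; this branch)]
Accessibility: 0R0, 0R1, 0R2, 1R1, 1R2, 2R2
Branch closes: p3 and ~p3 both at 2.
All branches of the negation close; one closing branch shown above.

Valid in S4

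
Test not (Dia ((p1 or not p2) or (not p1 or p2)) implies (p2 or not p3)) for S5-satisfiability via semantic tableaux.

Satisfiable (open branch found)

1. not (Dia ((p1 or not p2) or (not p1 or p2)) implies (p2 or not p3)), u
2. Dia ((p1 or not p2) or (not p1 or p2)), u
3. not (p2 or not p3), u
4. not p2, u
5. p3, u
6. (p1 or not p2) or (not p1 or p2), v
7. not p1 or p2, v
8. p2, v
Accessibility: uRu, uRv, vRu, vRv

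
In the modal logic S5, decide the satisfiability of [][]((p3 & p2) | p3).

1. [][]((p3 & p2) | p3), 0
2. []((p3 & p2) | p3), 0
3. (p3 & p2) | p3, 0
4. p3, 0
Accessibility: 0R0

Satisfiable (open branch found)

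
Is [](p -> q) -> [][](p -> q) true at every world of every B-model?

Tableau for the negation ~([](p -> q) -> [][](p -> q)):
1. ~([](p -> q) -> [][](p -> q)), u
2. [](p -> q), u
3. ~[][](p -> q), u
4. p -> q, u
5. q, u
6. ~[](p -> q), v
7. p -> q, v
8. q, v
9. ~(p -> q), w
10. p, w
11. ~q, w
Accessibility: uRu, uRv, vRu, vRv, vRw, wRv, wRw
The negation has an open branch (countermodel exists).

Not valid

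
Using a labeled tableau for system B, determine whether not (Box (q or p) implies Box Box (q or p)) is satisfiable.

1. not (Box (q or p) implies Box Box (q or p)), u
2. Box (q or p), u
3. not Box Box (q or p), u
4. q or p, u
5. p, u
6. not Box (q or p), v
7. q or p, v
8. p, v
9. not (q or p), w
10. not q, w
11. not p, w
Accessibility: uRu, uRv, vRu, vRv, vRw, wRv, wRw

Satisfiable (open branch found)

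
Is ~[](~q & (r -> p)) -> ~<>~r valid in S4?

Tableau for the negation ~(~[](~q & (r -> p)) -> ~<>~r):
1. ~(~[](~q & (r -> p)) -> ~<>~r), w0
2. ~[](~q & (r -> p)), w0
3. <>~r, w0
4. ~(~q & (r -> p)), w1
5. ~(r -> p), w1
6. r, w1
7. ~p, w1
8. ~r, w2
Accessibility: w0Rw0, w0Rw1, w0Rw2, w1Rw1, w2Rw2
The negation has an open branch (countermodel exists).

No, not valid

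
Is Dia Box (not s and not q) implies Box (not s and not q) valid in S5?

Valid in S5

Tableau for the negation not (Dia Box (not s and not q) implies Box (not s and not q)):
1. not (Dia Box (not s and not q) implies Box (not s and not q)), 0
2. Dia Box (not s and not q), 0   [neg-implies-rule on 1]
3. not Box (not s and not q), 0   [neg-implies-rule on 1]
4. Box (not s and not q), 1   [Dia-rule on 2: fresh world 1, 0R1]
5. not s and not q, 0   [Box-rule on 4 via 1R0]
6. not s, 0   [and-rule on 5]
7. not q, 0   [and-rule on 5]
8. not s and not q, 1   [Box-rule on 4 via 1R1]
9. not s, 1   [and-rule on 8]
10. not q, 1   [and-rule on 8]
11. not (not s and not q), 2   [neg-Box-rule on 3: fresh world 2, 0R2]
12. not s and not q, 2   [Box-rule on 4 via 1R2]
13. not s, 2   [and-rule on 12]
14. not q, 2   [and-rule on 12]
15. q, 2   [neg-and-rule on 11 (branches; this branch)]
Accessibility: 0R0, 0R1, 0R2, 1R0, 1R1, 1R2, 2R0, 2R1, 2R2
Branch closes: q and not q both at 2.
All branches of the negation close; one closing branch shown above.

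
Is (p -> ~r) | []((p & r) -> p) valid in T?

Tableau for the negation ~((p -> ~r) | []((p & r) -> p)):
1. ~((p -> ~r) | []((p & r) -> p)), u
2. ~(p -> ~r), u   [~|-rule on 1]
3. ~[]((p & r) -> p), u   [~|-rule on 1]
4. p, u   [~->-rule on 2]
5. r, u   [~->-rule on 2]
6. ~((p & r) -> p), v   [~[]-rule on 3: fresh world v, uRv]
7. p & r, v   [~->-rule on 6]
8. ~p, v   [~->-rule on 6]
9. p, v   [&-rule on 7]
10. r, v   [&-rule on 7]
Accessibility: uRu, uRv, vRv
Branch closes: p and ~p both at v.
All branches of the negation close; one closing branch shown above.

Valid in T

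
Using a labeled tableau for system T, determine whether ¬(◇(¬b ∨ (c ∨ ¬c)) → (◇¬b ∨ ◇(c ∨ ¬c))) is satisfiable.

Unsatisfiable

1. ¬(◇(¬b ∨ (c ∨ ¬c)) → (◇¬b ∨ ◇(c ∨ ¬c))), 0
2. ◇(¬b ∨ (c ∨ ¬c)), 0
3. ¬(◇¬b ∨ ◇(c ∨ ¬c)), 0
4. ¬◇¬b, 0
5. ¬◇(c ∨ ¬c), 0
6. b, 0
7. ¬(c ∨ ¬c), 0
8. ¬c, 0
9. c, 0
Accessibility: 0R0
Branch closes: c and ¬c both at 0.
All branches of the tableau close; one closing branch shown above.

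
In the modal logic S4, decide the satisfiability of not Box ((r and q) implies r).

1. not Box ((r and q) implies r), w0
2. not ((r and q) implies r), w1   [neg-Box-rule on 1: fresh world w1, w0Rw1]
3. r and q, w1   [neg-implies-rule on 2]
4. not r, w1   [neg-implies-rule on 2]
5. r, w1   [and-rule on 3]
6. q, w1   [and-rule on 3]
Accessibility: w0Rw0, w0Rw1, w1Rw1
Branch closes: r and not r both at w1.
All branches of the tableau close; one closing branch shown above.

Unsatisfiable (every branch closes)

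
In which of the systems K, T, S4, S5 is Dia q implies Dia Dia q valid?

T, S4, S5

T-tableau for the negation not (Dia q implies Dia Dia q):
1. not (Dia q implies Dia Dia q), w0
2. Dia q, w0
3. not Dia Dia q, w0
4. not Dia q, w0
5. not q, w0
6. q, w1
7. not Dia q, w1
8. not q, w1
Accessibility: w0Rw0, w0Rw1, w1Rw1
Branch closes: q and not q both at w1.
Every branch closes (one shown): valid in T, hence also in S4, S5 (every theorem of T is a theorem of S4 and S5).
K-tableau for the negation not (Dia q implies Dia Dia q):
1. not (Dia q implies Dia Dia q), w0
2. Dia q, w0
3. not Dia Dia q, w0
4. q, w1
5. not Dia q, w1
Accessibility: w0Rw1
Complete open branch: countermodel on a K-frame, so not valid in K.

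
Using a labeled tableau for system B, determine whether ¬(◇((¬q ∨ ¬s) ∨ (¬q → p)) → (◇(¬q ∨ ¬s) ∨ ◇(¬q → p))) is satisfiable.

1. ¬(◇((¬q ∨ ¬s) ∨ (¬q → p)) → (◇(¬q ∨ ¬s) ∨ ◇(¬q → p))), w0
2. ◇((¬q ∨ ¬s) ∨ (¬q → p)), w0   [¬→-rule on 1]
3. ¬(◇(¬q ∨ ¬s) ∨ ◇(¬q → p)), w0   [¬→-rule on 1]
4. ¬◇(¬q ∨ ¬s), w0   [¬∨-rule on 3]
5. ¬◇(¬q → p), w0   [¬∨-rule on 3]
6. ¬(¬q ∨ ¬s), w0   [¬◇-rule on 4 via w0Rw0]
7. q, w0   [¬∨-rule on 6]
8. s, w0   [¬∨-rule on 6]
9. ¬(¬q → p), w0   [¬◇-rule on 5 via w0Rw0]
10. ¬q, w0   [¬→-rule on 9]
11. ¬p, w0   [¬→-rule on 9]
Accessibility: w0Rw0
Branch closes: q and ¬q both at w0.
All branches of the tableau close; one closing branch shown above.

Unsatisfiable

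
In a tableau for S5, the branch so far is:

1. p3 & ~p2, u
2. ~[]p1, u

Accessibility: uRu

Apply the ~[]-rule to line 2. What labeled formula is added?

a fresh world v with uRv, and ~p1 at v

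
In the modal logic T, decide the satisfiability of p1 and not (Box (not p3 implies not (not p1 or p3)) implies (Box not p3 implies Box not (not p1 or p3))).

1. p1 and not (Box (not p3 implies not (not p1 or p3)) implies (Box not p3 implies Box not (not p1 or p3))), w0
2. p1, w0
3. not (Box (not p3 implies not (not p1 or p3)) implies (Box not p3 implies Box not (not p1 or p3))), w0
4. Box (not p3 implies not (not p1 or p3)), w0
5. not (Box not p3 implies Box not (not p1 or p3)), w0
6. Box not p3, w0
7. not Box not (not p1 or p3), w0
8. not p3 implies not (not p1 or p3), w0
9. not p3, w0
10. not (not p1 or p3), w0
11. not p1 or p3, w1
12. not p3 implies not (not p1 or p3), w1
13. not p3, w1
14. not p1, w1
15. not (not p1 or p3), w1
16. p1, w1
Accessibility: w0Rw0, w0Rw1, w1Rw1
Branch closes: p1 and not p1 both at w1.
Every branch closes; the branch above is one of them.

No, unsatisfiable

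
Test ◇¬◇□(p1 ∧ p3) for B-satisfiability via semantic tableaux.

1. ◇¬◇□(p1 ∧ p3), 0
2. ¬◇□(p1 ∧ p3), 1   [◇-rule on 1: fresh world 1, 0R1]
3. ¬□(p1 ∧ p3), 0   [¬◇-rule on 2 via 1R0]
4. ¬□(p1 ∧ p3), 1   [¬◇-rule on 2 via 1R1]
5. ¬(p1 ∧ p3), 2   [¬□-rule on 3: fresh world 2, 0R2]
6. ¬p3, 2   [¬∧-rule on 5 (branches; this branch)]
7. ¬(p1 ∧ p3), 3   [¬□-rule on 4: fresh world 3, 1R3]
8. ¬□(p1 ∧ p3), 3   [¬◇-rule on 2 via 1R3]
9. ¬p3, 3   [¬∧-rule on 7 (branches; this branch)]
10. ¬(p1 ∧ p3), 4   [¬□-rule on 8: fresh world 4, 3R4]
11. ¬p3, 4   [¬∧-rule on 10 (branches; this branch)]
Accessibility: 0R0, 0R1, 0R2, 1R0, 1R1, 1R3, 2R0, 2R2, 3R1, 3R3, 3R4, 4R3, 4R4

Satisfiable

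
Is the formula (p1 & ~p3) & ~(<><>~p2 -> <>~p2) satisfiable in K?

Satisfiable (open branch found)

1. (p1 & ~p3) & ~(<><>~p2 -> <>~p2), w0
2. p1 & ~p3, w0   [&-rule on 1]
3. ~(<><>~p2 -> <>~p2), w0   [&-rule on 1]
4. p1, w0   [&-rule on 2]
5. ~p3, w0   [&-rule on 2]
6. <><>~p2, w0   [~->-rule on 3]
7. ~<>~p2, w0   [~->-rule on 3]
8. <>~p2, w1   [<>-rule on 6: fresh world w1, w0Rw1]
9. p2, w1   [~<>-rule on 7 via w0Rw1]
10. ~p2, w2   [<>-rule on 8: fresh world w2, w1Rw2]
Accessibility: w0Rw1, w1Rw2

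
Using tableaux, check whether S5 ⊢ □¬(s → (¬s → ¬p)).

Tableau for the negation ¬□¬(s → (¬s → ¬p)):
1. ¬□¬(s → (¬s → ¬p)), u
2. s → (¬s → ¬p), v   [¬□-rule on 1: fresh world v, uRv]
3. ¬s → ¬p, v   [→-rule on 2 (branches; this branch)]
4. ¬p, v   [→-rule on 3 (branches; this branch)]
Accessibility: uRu, uRv, vRu, vRv
The negation has an open branch (countermodel exists).

Not valid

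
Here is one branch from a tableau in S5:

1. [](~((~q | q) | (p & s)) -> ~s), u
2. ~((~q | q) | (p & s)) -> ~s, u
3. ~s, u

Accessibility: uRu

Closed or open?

No, open

There is no literal clash: for every atom and world, at most one sign appears.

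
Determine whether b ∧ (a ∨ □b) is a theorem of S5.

Tableau for the negation ¬(b ∧ (a ∨ □b)):
1. ¬(b ∧ (a ∨ □b)), u
2. ¬(a ∨ □b), u
3. ¬a, u
4. ¬□b, u
5. ¬b, v
Accessibility: uRu, uRv, vRu, vRv
The negation has an open branch (countermodel exists).

No, not valid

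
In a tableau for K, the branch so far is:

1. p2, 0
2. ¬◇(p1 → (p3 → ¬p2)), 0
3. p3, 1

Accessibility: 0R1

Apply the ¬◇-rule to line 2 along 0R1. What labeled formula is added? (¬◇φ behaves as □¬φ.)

¬◇φ behaves as □¬φ: propagate the negated body to each accessible world.

¬(p1 → (p3 → ¬p2)), 1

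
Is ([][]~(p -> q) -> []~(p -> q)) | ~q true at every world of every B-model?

Yes, valid

Tableau for the negation ~(([][]~(p -> q) -> []~(p -> q)) | ~q):
1. ~(([][]~(p -> q) -> []~(p -> q)) | ~q), w0
2. ~([][]~(p -> q) -> []~(p -> q)), w0   [~|-rule on 1]
3. q, w0   [~|-rule on 1]
4. [][]~(p -> q), w0   [~->-rule on 2]
5. ~[]~(p -> q), w0   [~->-rule on 2]
6. []~(p -> q), w0   [[]-rule on 4 via w0Rw0]
7. ~(p -> q), w0   [[]-rule on 6 via w0Rw0]
8. p, w0   [~->-rule on 7]
9. ~q, w0   [~->-rule on 7]
Accessibility: w0Rw0
Branch closes: q and ~q both at w0.
Every branch of the negation's tableau closes; the branch above is one of them.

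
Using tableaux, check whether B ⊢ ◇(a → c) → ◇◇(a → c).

Valid

Tableau for the negation ¬(◇(a → c) → ◇◇(a → c)):
1. ¬(◇(a → c) → ◇◇(a → c)), w0
2. ◇(a → c), w0   [¬→-rule on 1]
3. ¬◇◇(a → c), w0   [¬→-rule on 1]
4. ¬◇(a → c), w0   [¬◇-rule on 3 via w0Rw0]
5. ¬(a → c), w0   [¬◇-rule on 4 via w0Rw0]
6. a, w0   [¬→-rule on 5]
7. ¬c, w0   [¬→-rule on 5]
8. a → c, w1   [◇-rule on 2: fresh world w1, w0Rw1]
9. ¬◇(a → c), w1   [¬◇-rule on 3 via w0Rw1]
10. ¬(a → c), w1   [¬◇-rule on 4 via w0Rw1]
11. a, w1   [¬→-rule on 10]
12. ¬c, w1   [¬→-rule on 10]
13. c, w1   [→-rule on 8 (branches; this branch)]
Accessibility: w0Rw0, w0Rw1, w1Rw0, w1Rw1
Branch closes: c and ¬c both at w1.
All branches of the negation close; one closing branch shown above.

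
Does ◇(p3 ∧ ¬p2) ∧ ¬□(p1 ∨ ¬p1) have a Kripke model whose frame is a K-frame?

Unsatisfiable

1. ◇(p3 ∧ ¬p2) ∧ ¬□(p1 ∨ ¬p1), 0
2. ◇(p3 ∧ ¬p2), 0   [∧-rule on 1]
3. ¬□(p1 ∨ ¬p1), 0   [∧-rule on 1]
4. p3 ∧ ¬p2, 1   [◇-rule on 2: fresh world 1, 0R1]
5. p3, 1   [∧-rule on 4]
6. ¬p2, 1   [∧-rule on 4]
7. ¬(p1 ∨ ¬p1), 2   [¬□-rule on 3: fresh world 2, 0R2]
8. ¬p1, 2   [¬∨-rule on 7]
9. p1, 2   [¬∨-rule on 7]
Accessibility: 0R1, 0R2
Branch closes: p1 and ¬p1 both at 2.
Every branch closes; the branch above is one of them.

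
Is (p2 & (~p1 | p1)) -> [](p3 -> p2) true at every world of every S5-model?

Invalid (countermodel exists)

Tableau for the negation ~((p2 & (~p1 | p1)) -> [](p3 -> p2)):
1. ~((p2 & (~p1 | p1)) -> [](p3 -> p2)), u
2. p2 & (~p1 | p1), u   [~->-rule on 1]
3. ~[](p3 -> p2), u   [~->-rule on 1]
4. p2, u   [&-rule on 2]
5. ~p1 | p1, u   [&-rule on 2]
6. p1, u   [|-rule on 5 (branches; this branch)]
7. ~(p3 -> p2), v   [~[]-rule on 3: fresh world v, uRv]
8. p3, v   [~->-rule on 7]
9. ~p2, v   [~->-rule on 7]
Accessibility: uRu, uRv, vRu, vRv
The negation has an open branch (countermodel exists).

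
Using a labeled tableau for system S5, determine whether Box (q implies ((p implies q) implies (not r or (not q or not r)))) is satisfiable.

1. Box (q implies ((p implies q) implies (not r or (not q or not r)))), w0
2. q implies ((p implies q) implies (not r or (not q or not r))), w0
3. (p implies q) implies (not r or (not q or not r)), w0
4. not r or (not q or not r), w0
5. not q or not r, w0
6. not r, w0
Accessibility: w0Rw0

Satisfiable (open branch found)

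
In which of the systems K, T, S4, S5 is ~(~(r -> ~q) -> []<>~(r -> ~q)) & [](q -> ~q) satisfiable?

T-tableau for the formula:
1. ~(~(r -> ~q) -> []<>~(r -> ~q)) & [](q -> ~q), u
2. ~(~(r -> ~q) -> []<>~(r -> ~q)), u   [&-rule on 1]
3. [](q -> ~q), u   [&-rule on 1]
4. ~(r -> ~q), u   [~->-rule on 2]
5. ~[]<>~(r -> ~q), u   [~->-rule on 2]
6. r, u   [~->-rule on 4]
7. q, u   [~->-rule on 4]
8. q -> ~q, u   [[]-rule on 3 via uRu]
9. ~q, u   [->-rule on 8 (branches; this branch)]
Accessibility: uRu
Branch closes: q and ~q both at u.
Every branch closes (one shown): unsatisfiable in T, hence also in S4, S5 (every S4/S5-frame is a T-frame).
K-tableau for the formula:
1. ~(~(r -> ~q) -> []<>~(r -> ~q)) & [](q -> ~q), u
2. ~(~(r -> ~q) -> []<>~(r -> ~q)), u   [&-rule on 1]
3. [](q -> ~q), u   [&-rule on 1]
4. ~(r -> ~q), u   [~->-rule on 2]
5. ~[]<>~(r -> ~q), u   [~->-rule on 2]
6. r, u   [~->-rule on 4]
7. q, u   [~->-rule on 4]
8. ~<>~(r -> ~q), v   [~[]-rule on 5: fresh world v, uRv]
9. q -> ~q, v   [[]-rule on 3 via uRv]
10. ~q, v   [->-rule on 9 (branches; this branch)]
Accessibility: uRv
Complete open branch: satisfiable in K.

K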